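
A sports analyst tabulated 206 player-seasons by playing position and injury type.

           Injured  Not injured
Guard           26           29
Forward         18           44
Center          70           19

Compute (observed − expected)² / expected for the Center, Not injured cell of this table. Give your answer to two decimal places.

Row total (Center) = 89; column total (Not injured) = 92; N = 206.
Expected count E = 89 × 92 / 206 = 39.748.
Contribution = (O − E)²/E = (19 − 39.748)² / 39.748 = 10.83.

10.83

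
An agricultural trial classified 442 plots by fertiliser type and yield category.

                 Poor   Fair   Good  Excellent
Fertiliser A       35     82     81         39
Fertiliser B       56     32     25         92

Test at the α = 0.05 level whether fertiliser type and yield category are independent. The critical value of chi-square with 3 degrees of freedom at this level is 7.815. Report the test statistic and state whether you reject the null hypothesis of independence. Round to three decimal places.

Row totals: 237, 205. Column totals: 91, 114, 106, 131. Grand total N = 442.
Expected counts (row total × column total / N):
  Fertiliser A, Poor: 237×91/442 = 48.7941
  Fertiliser A, Fair: 237×114/442 = 61.1267
  Fertiliser A, Good: 237×106/442 = 56.8371
  Fertiliser A, Excellent: 237×131/442 = 70.2421
  Fertiliser B, Poor: 205×91/442 = 42.2059
  Fertiliser B, Fair: 205×114/442 = 52.8733
  Fertiliser B, Good: 205×106/442 = 49.1629
  Fertiliser B, Excellent: 205×131/442 = 60.7579
Contributions (O − E)²/E:
  (35 − 48.7941)²/48.7941 = 3.8996
  (82 − 61.1267)²/61.1267 = 7.1277
  (81 − 56.8371)²/56.8371 = 10.2723
  (39 − 70.2421)²/70.2421 = 13.8958
  (56 − 42.2059)²/42.2059 = 4.5083
  (32 − 52.8733)²/52.8733 = 8.2404
  (25 − 49.1629)²/49.1629 = 11.8757
  (92 − 60.7579)²/60.7579 = 16.0649
χ² = 3.8996 + 7.1277 + 10.2723 + 13.8958 + 4.5083 + 8.2404 + 11.8757 + 16.0649 = 75.885
df = (2−1)(4−1) = 3. Since 75.885 > 7.815, reject the null hypothesis of independence at α = 0.05.

75.885; reject H₀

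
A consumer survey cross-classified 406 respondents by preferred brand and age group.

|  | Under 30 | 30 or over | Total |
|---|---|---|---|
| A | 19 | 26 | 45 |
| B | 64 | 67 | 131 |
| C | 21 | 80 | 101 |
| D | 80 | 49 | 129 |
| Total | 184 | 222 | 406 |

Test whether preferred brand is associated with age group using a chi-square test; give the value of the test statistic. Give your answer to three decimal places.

39.865

Grand total N = 406.
Expected counts (row total × column total / N):
  A, Under 30: 45×184/406 = 20.3941
  A, 30 or over: 45×222/406 = 24.6059
  B, Under 30: 131×184/406 = 59.3695
  B, 30 or over: 131×222/406 = 71.6305
  C, Under 30: 101×184/406 = 45.7734
  C, 30 or over: 101×222/406 = 55.2266
  D, Under 30: 129×184/406 = 58.4631
  D, 30 or over: 129×222/406 = 70.5369
Contributions (O − E)²/E:
  (19 − 20.3941)²/20.3941 = 0.0953
  (26 − 24.6059)²/24.6059 = 0.0790
  (64 − 59.3695)²/59.3695 = 0.3612
  (67 − 71.6305)²/71.6305 = 0.2993
  (21 − 45.7734)²/45.7734 = 13.4078
  (80 − 55.2266)²/55.2266 = 11.1128
  (80 − 58.4631)²/58.4631 = 7.9339
  (49 − 70.5369)²/70.5369 = 6.5758
χ² = 0.0953 + 0.0790 + 0.3612 + 0.2993 + 13.4078 + 11.1128 + 7.9339 + 6.5758 = 39.865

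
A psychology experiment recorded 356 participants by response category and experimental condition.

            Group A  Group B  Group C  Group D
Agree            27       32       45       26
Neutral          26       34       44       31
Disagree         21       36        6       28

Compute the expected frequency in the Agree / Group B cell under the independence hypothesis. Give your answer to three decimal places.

37.247

Row total (Agree) = 130; column total (Group B) = 102; grand total N = 356.
Expected count = (row total × column total) / N = 130 × 102 / 356 = 37.247.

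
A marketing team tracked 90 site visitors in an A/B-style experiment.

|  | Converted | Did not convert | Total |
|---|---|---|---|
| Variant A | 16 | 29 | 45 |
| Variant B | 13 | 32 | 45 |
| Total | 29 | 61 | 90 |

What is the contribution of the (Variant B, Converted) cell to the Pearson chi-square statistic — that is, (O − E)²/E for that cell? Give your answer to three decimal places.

0.155

Row total (Variant B) = 45; column total (Converted) = 29; N = 90.
Expected count E = 45 × 29 / 90 = 14.5000.
Contribution = (O − E)²/E = (13 − 14.5000)² / 14.5000 = 0.155.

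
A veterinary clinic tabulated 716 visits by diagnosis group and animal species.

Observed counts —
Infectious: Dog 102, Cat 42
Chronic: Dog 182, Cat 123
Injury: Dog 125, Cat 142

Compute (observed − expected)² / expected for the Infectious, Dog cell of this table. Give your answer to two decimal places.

Row total (Infectious) = 144; column total (Dog) = 409; N = 716.
Expected count E = 144 × 409 / 716 = 82.257.
Contribution = (O − E)²/E = (102 − 82.257)² / 82.257 = 4.74.

4.74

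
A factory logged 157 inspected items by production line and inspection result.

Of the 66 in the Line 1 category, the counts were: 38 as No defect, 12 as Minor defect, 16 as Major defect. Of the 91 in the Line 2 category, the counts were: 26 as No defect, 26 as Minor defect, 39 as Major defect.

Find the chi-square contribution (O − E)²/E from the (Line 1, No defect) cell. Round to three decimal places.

4.576

Row total (Line 1) = 66; column total (No defect) = 64; N = 157.
Expected count E = 66 × 64 / 157 = 26.9045.
Contribution = (O − E)²/E = (38 − 26.9045)² / 26.9045 = 4.576.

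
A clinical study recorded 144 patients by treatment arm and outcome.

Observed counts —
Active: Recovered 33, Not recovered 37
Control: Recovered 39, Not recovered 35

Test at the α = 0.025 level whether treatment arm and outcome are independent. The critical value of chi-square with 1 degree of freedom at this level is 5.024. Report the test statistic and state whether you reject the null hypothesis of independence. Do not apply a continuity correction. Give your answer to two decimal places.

0.44; fail to reject H₀

Row totals: 70, 74. Column totals: 72, 72. Grand total N = 144.
Expected counts (row total × column total / N):
  Active, Recovered: 70×72/144 = 35.000
  Active, Not recovered: 70×72/144 = 35.000
  Control, Recovered: 74×72/144 = 37.000
  Control, Not recovered: 74×72/144 = 37.000
Contributions (O − E)²/E:
  (33 − 35.000)²/35.000 = 0.1143
  (37 − 35.000)²/35.000 = 0.1143
  (39 − 37.000)²/37.000 = 0.1081
  (35 − 37.000)²/37.000 = 0.1081
χ² = 0.1143 + 0.1143 + 0.1081 + 0.1081 = 0.44
df = (2−1)(2−1) = 1. Since 0.44 < 5.024, fail to reject the null hypothesis of independence at α = 0.025.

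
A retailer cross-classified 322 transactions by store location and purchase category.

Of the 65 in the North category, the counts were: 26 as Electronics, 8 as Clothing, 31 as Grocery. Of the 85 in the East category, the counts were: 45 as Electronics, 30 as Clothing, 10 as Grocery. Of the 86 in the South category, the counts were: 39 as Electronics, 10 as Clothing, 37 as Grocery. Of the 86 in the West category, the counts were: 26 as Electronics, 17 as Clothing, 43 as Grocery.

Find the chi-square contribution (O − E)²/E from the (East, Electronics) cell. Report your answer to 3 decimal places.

Row total (East) = 85; column total (Electronics) = 136; N = 322.
Expected count E = 85 × 136 / 322 = 35.9006.
Contribution = (O − E)²/E = (45 − 35.9006)² / 35.9006 = 2.306.

2.306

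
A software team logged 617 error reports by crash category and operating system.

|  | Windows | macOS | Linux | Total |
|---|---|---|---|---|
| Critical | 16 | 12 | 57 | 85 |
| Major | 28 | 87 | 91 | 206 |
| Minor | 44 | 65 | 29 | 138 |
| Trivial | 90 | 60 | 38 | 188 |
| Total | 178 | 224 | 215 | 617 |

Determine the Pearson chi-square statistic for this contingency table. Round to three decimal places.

112.140

Grand total N = 617.
Expected counts (row total × column total / N):
  Critical, Windows: 85×178/617 = 24.5219
  Critical, macOS: 85×224/617 = 30.8590
  Critical, Linux: 85×215/617 = 29.6191
  Major, Windows: 206×178/617 = 59.4295
  Major, macOS: 206×224/617 = 74.7877
  Major, Linux: 206×215/617 = 71.7828
  Minor, Windows: 138×178/617 = 39.8120
  Minor, macOS: 138×224/617 = 50.1005
  Minor, Linux: 138×215/617 = 48.0875
  Trivial, Windows: 188×178/617 = 54.2366
  Trivial, macOS: 188×224/617 = 68.2528
  Trivial, Linux: 188×215/617 = 65.5105
Contributions (O − E)²/E:
  (16 − 24.5219)²/24.5219 = 2.9615
  (12 − 30.8590)²/30.8590 = 11.5254
  (57 − 29.6191)²/29.6191 = 25.3118
  (28 − 59.4295)²/59.4295 = 16.6216
  (87 − 74.7877)²/74.7877 = 1.9942
  (91 − 71.7828)²/71.7828 = 5.1447
  (44 − 39.8120)²/39.8120 = 0.4406
  (65 − 50.1005)²/50.1005 = 4.4310
  (29 − 48.0875)²/48.0875 = 7.5765
  (90 − 54.2366)²/54.2366 = 23.5822
  (60 − 68.2528)²/68.2528 = 0.9979
  (38 − 65.5105)²/65.5105 = 11.5528
χ² = 2.9615 + 11.5254 + 25.3118 + 16.6216 + 1.9942 + 5.1447 + 0.4406 + 4.4310 + 7.5765 + 23.5822 + 0.9979 + 11.5528 = 112.140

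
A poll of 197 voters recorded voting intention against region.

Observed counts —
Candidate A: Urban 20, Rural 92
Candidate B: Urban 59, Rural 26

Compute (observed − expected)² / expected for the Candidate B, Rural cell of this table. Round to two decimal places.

12.19

Row total (Candidate B) = 85; column total (Rural) = 118; N = 197.
Expected count E = 85 × 118 / 197 = 50.914.
Contribution = (O − E)²/E = (26 − 50.914)² / 50.914 = 12.19.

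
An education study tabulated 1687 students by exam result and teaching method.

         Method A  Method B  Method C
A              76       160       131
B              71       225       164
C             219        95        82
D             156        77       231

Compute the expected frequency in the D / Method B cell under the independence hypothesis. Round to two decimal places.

153.20

Row total (D) = 464; column total (Method B) = 557; grand total N = 1687.
Expected count = (row total × column total) / N = 464 × 557 / 1687 = 153.20.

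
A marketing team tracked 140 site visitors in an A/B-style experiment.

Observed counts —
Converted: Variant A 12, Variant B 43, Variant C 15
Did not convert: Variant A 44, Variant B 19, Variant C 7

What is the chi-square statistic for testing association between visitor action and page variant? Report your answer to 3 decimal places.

30.485

Row totals: 70, 70. Column totals: 56, 62, 22. Grand total N = 140.
Expected counts (row total × column total / N):
  Converted, Variant A: 70×56/140 = 28.0000
  Converted, Variant B: 70×62/140 = 31.0000
  Converted, Variant C: 70×22/140 = 11.0000
  Did not convert, Variant A: 70×56/140 = 28.0000
  Did not convert, Variant B: 70×62/140 = 31.0000
  Did not convert, Variant C: 70×22/140 = 11.0000
Contributions (O − E)²/E:
  (12 − 28.0000)²/28.0000 = 9.1429
  (43 − 31.0000)²/31.0000 = 4.6452
  (15 − 11.0000)²/11.0000 = 1.4545
  (44 − 28.0000)²/28.0000 = 9.1429
  (19 − 31.0000)²/31.0000 = 4.6452
  (7 − 11.0000)²/11.0000 = 1.4545
χ² = 9.1429 + 4.6452 + 1.4545 + 9.1429 + 4.6452 + 1.4545 = 30.485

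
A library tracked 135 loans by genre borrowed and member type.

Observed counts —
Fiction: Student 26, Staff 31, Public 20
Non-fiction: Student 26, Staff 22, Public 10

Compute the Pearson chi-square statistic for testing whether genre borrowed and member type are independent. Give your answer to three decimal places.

2.232

Row totals: 77, 58. Column totals: 52, 53, 30. Grand total N = 135.
Expected counts (row total × column total / N):
  Fiction, Student: 77×52/135 = 29.6593
  Fiction, Staff: 77×53/135 = 30.2296
  Fiction, Public: 77×30/135 = 17.1111
  Non-fiction, Student: 58×52/135 = 22.3407
  Non-fiction, Staff: 58×53/135 = 22.7704
  Non-fiction, Public: 58×30/135 = 12.8889
Contributions (O − E)²/E:
  (26 − 29.6593)²/29.6593 = 0.4515
  (31 − 30.2296)²/30.2296 = 0.0196
  (20 − 17.1111)²/17.1111 = 0.4877
  (26 − 22.3407)²/22.3407 = 0.5994
  (22 − 22.7704)²/22.7704 = 0.0261
  (10 − 12.8889)²/12.8889 = 0.6475
χ² = 0.4515 + 0.0196 + 0.4877 + 0.5994 + 0.0261 + 0.6475 = 2.232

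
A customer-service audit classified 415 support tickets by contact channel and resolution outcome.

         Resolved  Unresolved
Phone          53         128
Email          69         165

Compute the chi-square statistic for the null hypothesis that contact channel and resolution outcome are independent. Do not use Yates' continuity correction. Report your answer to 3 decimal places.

0.002

Row totals: 181, 234. Column totals: 122, 293. Grand total N = 415.
Expected counts (row total × column total / N):
  Phone, Resolved: 181×122/415 = 53.2096
  Phone, Unresolved: 181×293/415 = 127.7904
  Email, Resolved: 234×122/415 = 68.7904
  Email, Unresolved: 234×293/415 = 165.2096
Contributions (O − E)²/E:
  (53 − 53.2096)²/53.2096 = 0.0008
  (128 − 127.7904)²/127.7904 = 0.0003
  (69 − 68.7904)²/68.7904 = 0.0006
  (165 − 165.2096)²/165.2096 = 0.0003
χ² = 0.0008 + 0.0003 + 0.0006 + 0.0003 = 0.002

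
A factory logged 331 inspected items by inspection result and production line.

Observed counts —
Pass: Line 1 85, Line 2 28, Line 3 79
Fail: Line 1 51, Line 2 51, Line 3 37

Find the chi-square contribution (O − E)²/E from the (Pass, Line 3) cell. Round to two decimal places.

Row total (Pass) = 192; column total (Line 3) = 116; N = 331.
Expected count E = 192 × 116 / 331 = 67.287.
Contribution = (O − E)²/E = (79 − 67.287)² / 67.287 = 2.04.

2.04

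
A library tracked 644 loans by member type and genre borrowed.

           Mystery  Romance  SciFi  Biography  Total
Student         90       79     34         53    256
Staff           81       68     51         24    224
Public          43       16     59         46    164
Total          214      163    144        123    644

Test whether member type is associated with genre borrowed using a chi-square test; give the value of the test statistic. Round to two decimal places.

62.85

Grand total N = 644.
Expected counts (row total × column total / N):
  Student, Mystery: 256×214/644 = 85.068
  Student, Romance: 256×163/644 = 64.795
  Student, SciFi: 256×144/644 = 57.242
  Student, Biography: 256×123/644 = 48.894
  Staff, Mystery: 224×214/644 = 74.435
  Staff, Romance: 224×163/644 = 56.696
  Staff, SciFi: 224×144/644 = 50.087
  Staff, Biography: 224×123/644 = 42.783
  Public, Mystery: 164×214/644 = 54.497
  Public, Romance: 164×163/644 = 41.509
  Public, SciFi: 164×144/644 = 36.671
  Public, Biography: 164×123/644 = 31.323
Contributions (O − E)²/E:
  (90 − 85.068)²/85.068 = 0.2859
  (79 − 64.795)²/64.795 = 3.1142
  (34 − 57.242)²/57.242 = 9.4370
  (53 − 48.894)²/48.894 = 0.3448
  (81 − 74.435)²/74.435 = 0.5790
  (68 − 56.696)²/56.696 = 2.2538
  (51 − 50.087)²/50.087 = 0.0166
  (24 − 42.783)²/42.783 = 8.2463
  (43 − 54.497)²/54.497 = 2.4255
  (16 − 41.509)²/41.509 = 15.6763
  (59 − 36.671)²/36.671 = 13.5961
  (46 − 31.323)²/31.323 = 6.8772
χ² = 0.2859 + 3.1142 + 9.4370 + 0.3448 + 0.5790 + 2.2538 + 0.0166 + 8.2463 + 2.4255 + 15.6763 + 13.5961 + 6.8772 = 62.85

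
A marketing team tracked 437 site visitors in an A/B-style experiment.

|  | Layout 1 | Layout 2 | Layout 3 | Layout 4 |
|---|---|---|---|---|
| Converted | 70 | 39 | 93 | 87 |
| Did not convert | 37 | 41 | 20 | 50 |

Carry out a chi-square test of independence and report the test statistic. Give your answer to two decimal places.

24.43

Row totals: 289, 148. Column totals: 107, 80, 113, 137. Grand total N = 437.
Expected counts (row total × column total / N):
  Converted, Layout 1: 289×107/437 = 70.762
  Converted, Layout 2: 289×80/437 = 52.906
  Converted, Layout 3: 289×113/437 = 74.730
  Converted, Layout 4: 289×137/437 = 90.602
  Did not convert, Layout 1: 148×107/437 = 36.238
  Did not convert, Layout 2: 148×80/437 = 27.094
  Did not convert, Layout 3: 148×113/437 = 38.270
  Did not convert, Layout 4: 148×137/437 = 46.398
Contributions (O − E)²/E:
  (70 − 70.762)²/70.762 = 0.0082
  (39 − 52.906)²/52.906 = 3.6551
  (93 − 74.730)²/74.730 = 4.4667
  (87 − 90.602)²/90.602 = 0.1432
  (37 − 36.238)²/36.238 = 0.0160
  (41 − 27.094)²/27.094 = 7.1373
  (20 − 38.270)²/38.270 = 8.7221
  (50 − 46.398)²/46.398 = 0.2796
χ² = 0.0082 + 3.6551 + 4.4667 + 0.1432 + 0.0160 + 7.1373 + 8.7221 + 0.2796 = 24.43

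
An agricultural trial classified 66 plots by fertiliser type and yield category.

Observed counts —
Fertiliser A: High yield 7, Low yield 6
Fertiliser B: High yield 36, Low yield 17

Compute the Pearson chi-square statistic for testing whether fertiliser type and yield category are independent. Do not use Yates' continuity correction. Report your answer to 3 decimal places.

0.911

Row totals: 13, 53. Column totals: 43, 23. Grand total N = 66.
Expected counts (row total × column total / N):
  Fertiliser A, High yield: 13×43/66 = 8.4697
  Fertiliser A, Low yield: 13×23/66 = 4.5303
  Fertiliser B, High yield: 53×43/66 = 34.5303
  Fertiliser B, Low yield: 53×23/66 = 18.4697
Contributions (O − E)²/E:
  (7 − 8.4697)²/8.4697 = 0.2550
  (6 − 4.5303)²/4.5303 = 0.4768
  (36 − 34.5303)²/34.5303 = 0.0626
  (17 − 18.4697)²/18.4697 = 0.1169
χ² = 0.2550 + 0.4768 + 0.0626 + 0.1169 = 0.911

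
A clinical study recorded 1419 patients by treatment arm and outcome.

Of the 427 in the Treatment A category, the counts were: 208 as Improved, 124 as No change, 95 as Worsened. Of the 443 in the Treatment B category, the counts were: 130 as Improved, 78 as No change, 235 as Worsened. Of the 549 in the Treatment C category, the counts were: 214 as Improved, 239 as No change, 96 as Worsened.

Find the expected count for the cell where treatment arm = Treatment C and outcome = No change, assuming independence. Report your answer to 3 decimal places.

Row total (Treatment C) = 549; column total (No change) = 441; grand total N = 1419.
Expected count = (row total × column total) / N = 549 × 441 / 1419 = 170.619.

170.619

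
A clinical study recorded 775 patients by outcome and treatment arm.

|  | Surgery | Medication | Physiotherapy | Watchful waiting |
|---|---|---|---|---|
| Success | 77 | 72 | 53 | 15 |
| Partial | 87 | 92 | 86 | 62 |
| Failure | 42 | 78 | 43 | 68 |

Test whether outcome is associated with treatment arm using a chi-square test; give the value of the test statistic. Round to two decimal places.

Row totals: 217, 327, 231. Column totals: 206, 242, 182, 145. Grand total N = 775.
Expected counts (row total × column total / N):
  Success, Surgery: 217×206/775 = 57.680
  Success, Medication: 217×242/775 = 67.760
  Success, Physiotherapy: 217×182/775 = 50.960
  Success, Watchful waiting: 217×145/775 = 40.600
  Partial, Surgery: 327×206/775 = 86.919
  Partial, Medication: 327×242/775 = 102.108
  Partial, Physiotherapy: 327×182/775 = 76.792
  Partial, Watchful waiting: 327×145/775 = 61.181
  Failure, Surgery: 231×206/775 = 61.401
  Failure, Medication: 231×242/775 = 72.132
  Failure, Physiotherapy: 231×182/775 = 54.248
  Failure, Watchful waiting: 231×145/775 = 43.219
Contributions (O − E)²/E:
  (77 − 57.680)²/57.680 = 6.4713
  (72 − 67.760)²/67.760 = 0.2653
  (53 − 50.960)²/50.960 = 0.0817
  (15 − 40.600)²/40.600 = 16.1419
  (87 − 86.919)²/86.919 = 0.0001
  (92 − 102.108)²/102.108 = 1.0006
  (86 − 76.792)²/76.792 = 1.1041
  (62 − 61.181)²/61.181 = 0.0110
  (42 − 61.401)²/61.401 = 6.1302
  (78 − 72.132)²/72.132 = 0.4774
  (43 − 54.248)²/54.248 = 2.3322
  (68 − 43.219)²/43.219 = 14.2090
χ² = 6.4713 + 0.2653 + 0.0817 + 16.1419 + 0.0001 + 1.0006 + 1.1041 + 0.0110 + 6.1302 + 0.4774 + 2.3322 + 14.2090 = 48.22

48.22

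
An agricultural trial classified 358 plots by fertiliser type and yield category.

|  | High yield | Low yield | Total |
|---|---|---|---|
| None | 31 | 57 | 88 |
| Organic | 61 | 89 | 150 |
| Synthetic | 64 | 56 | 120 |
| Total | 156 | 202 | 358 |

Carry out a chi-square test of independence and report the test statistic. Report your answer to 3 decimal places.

7.658

Grand total N = 358.
Expected counts (row total × column total / N):
  None, High yield: 88×156/358 = 38.3464
  None, Low yield: 88×202/358 = 49.6536
  Organic, High yield: 150×156/358 = 65.3631
  Organic, Low yield: 150×202/358 = 84.6369
  Synthetic, High yield: 120×156/358 = 52.2905
  Synthetic, Low yield: 120×202/358 = 67.7095
Contributions (O − E)²/E:
  (31 − 38.3464)²/38.3464 = 1.4074
  (57 − 49.6536)²/49.6536 = 1.0869
  (61 − 65.3631)²/65.3631 = 0.2912
  (89 − 84.6369)²/84.6369 = 0.2249
  (64 − 52.2905)²/52.2905 = 2.6221
  (56 − 67.7095)²/67.7095 = 2.0250
χ² = 1.4074 + 1.0869 + 0.2912 + 0.2249 + 2.6221 + 2.0250 = 7.658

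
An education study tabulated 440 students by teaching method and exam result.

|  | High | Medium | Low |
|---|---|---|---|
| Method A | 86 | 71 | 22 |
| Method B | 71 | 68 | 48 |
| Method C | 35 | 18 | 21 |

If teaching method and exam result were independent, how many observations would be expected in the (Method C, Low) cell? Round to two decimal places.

Row total (Method C) = 74; column total (Low) = 91; grand total N = 440.
Expected count = (row total × column total) / N = 74 × 91 / 440 = 15.30.

15.30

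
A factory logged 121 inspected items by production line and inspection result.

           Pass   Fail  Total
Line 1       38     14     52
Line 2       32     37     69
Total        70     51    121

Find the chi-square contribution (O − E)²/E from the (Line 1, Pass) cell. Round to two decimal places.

Row total (Line 1) = 52; column total (Pass) = 70; N = 121.
Expected count E = 52 × 70 / 121 = 30.083.
Contribution = (O − E)²/E = (38 − 30.083)² / 30.083 = 2.08.

2.08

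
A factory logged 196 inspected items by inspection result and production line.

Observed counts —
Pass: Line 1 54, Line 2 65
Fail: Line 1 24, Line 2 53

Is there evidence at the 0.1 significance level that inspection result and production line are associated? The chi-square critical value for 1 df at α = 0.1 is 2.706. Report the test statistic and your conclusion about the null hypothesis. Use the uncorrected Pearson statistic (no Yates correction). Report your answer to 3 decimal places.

Row totals: 119, 77. Column totals: 78, 118. Grand total N = 196.
Expected counts (row total × column total / N):
  Pass, Line 1: 119×78/196 = 47.3571
  Pass, Line 2: 119×118/196 = 71.6429
  Fail, Line 1: 77×78/196 = 30.6429
  Fail, Line 2: 77×118/196 = 46.3571
Contributions (O − E)²/E:
  (54 − 47.3571)²/47.3571 = 0.9318
  (65 − 71.6429)²/71.6429 = 0.6159
  (24 − 30.6429)²/30.6429 = 1.4401
  (53 − 46.3571)²/46.3571 = 0.9519
χ² = 0.9318 + 0.6159 + 1.4401 + 0.9519 = 3.940
df = (2−1)(2−1) = 1. Since 3.940 > 2.706, reject the null hypothesis of independence at α = 0.1.

3.940; reject H₀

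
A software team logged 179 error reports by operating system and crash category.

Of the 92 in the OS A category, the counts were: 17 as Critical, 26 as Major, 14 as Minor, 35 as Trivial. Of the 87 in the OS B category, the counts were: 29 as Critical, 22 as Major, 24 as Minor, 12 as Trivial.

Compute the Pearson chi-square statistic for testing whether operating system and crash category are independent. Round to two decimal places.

17.22

Row totals: 92, 87. Column totals: 46, 48, 38, 47. Grand total N = 179.
Expected counts (row total × column total / N):
  OS A, Critical: 92×46/179 = 23.6425
  OS A, Major: 92×48/179 = 24.6704
  OS A, Minor: 92×38/179 = 19.5307
  OS A, Trivial: 92×47/179 = 24.1564
  OS B, Critical: 87×46/179 = 22.3575
  OS B, Major: 87×48/179 = 23.3296
  OS B, Minor: 87×38/179 = 18.4693
  OS B, Trivial: 87×47/179 = 22.8436
Contributions (O − E)²/E:
  (17 − 23.6425)²/23.6425 = 1.8662
  (26 − 24.6704)²/24.6704 = 0.0717
  (14 − 19.5307)²/19.5307 = 1.5662
  (35 − 24.1564)²/24.1564 = 4.8676
  (29 − 22.3575)²/22.3575 = 1.9735
  (22 − 23.3296)²/23.3296 = 0.0758
  (24 − 18.4693)²/18.4693 = 1.6562
  (12 − 22.8436)²/22.8436 = 5.1473
χ² = 1.8662 + 0.0717 + 1.5662 + 4.8676 + 1.9735 + 0.0758 + 1.6562 + 5.1473 = 17.22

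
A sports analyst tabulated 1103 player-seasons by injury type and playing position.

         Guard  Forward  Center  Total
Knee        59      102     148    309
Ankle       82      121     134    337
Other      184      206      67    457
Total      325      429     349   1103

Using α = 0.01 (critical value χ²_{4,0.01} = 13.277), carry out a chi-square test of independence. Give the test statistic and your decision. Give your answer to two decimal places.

Grand total N = 1103.
Expected counts (row total × column total / N):
  Knee, Guard: 309×325/1103 = 91.0471
  Knee, Forward: 309×429/1103 = 120.1822
  Knee, Center: 309×349/1103 = 97.7706
  Ankle, Guard: 337×325/1103 = 99.2974
  Ankle, Forward: 337×429/1103 = 131.0725
  Ankle, Center: 337×349/1103 = 106.6301
  Other, Guard: 457×325/1103 = 134.6555
  Other, Forward: 457×429/1103 = 177.7452
  Other, Center: 457×349/1103 = 144.5993
Contributions (O − E)²/E:
  (59 − 91.0471)²/91.0471 = 11.2801
  (102 − 120.1822)²/120.1822 = 2.7508
  (148 − 97.7706)²/97.7706 = 25.8052
  (82 − 99.2974)²/99.2974 = 3.0132
  (121 − 131.0725)²/131.0725 = 0.7740
  (134 − 106.6301)²/106.6301 = 7.0253
  (184 − 134.6555)²/134.6555 = 18.0823
  (206 − 177.7452)²/177.7452 = 4.4915
  (67 − 144.5993)²/144.5993 = 41.6437
χ² = 11.2801 + 2.7508 + 25.8052 + 3.0132 + 0.7740 + 7.0253 + 18.0823 + 4.4915 + 41.6437 = 114.87
df = (3−1)(3−1) = 4. Since 114.87 > 13.277, reject the null hypothesis of independence at α = 0.01.

114.87; reject H₀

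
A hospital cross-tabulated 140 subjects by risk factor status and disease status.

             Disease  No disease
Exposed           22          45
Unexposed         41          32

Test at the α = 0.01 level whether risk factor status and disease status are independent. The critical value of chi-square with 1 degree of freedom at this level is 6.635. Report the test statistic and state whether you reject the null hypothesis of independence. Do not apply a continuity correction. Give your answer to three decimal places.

7.682; reject H₀

Row totals: 67, 73. Column totals: 63, 77. Grand total N = 140.
Expected counts (row total × column total / N):
  Exposed, Disease: 67×63/140 = 30.1500
  Exposed, No disease: 67×77/140 = 36.8500
  Unexposed, Disease: 73×63/140 = 32.8500
  Unexposed, No disease: 73×77/140 = 40.1500
Contributions (O − E)²/E:
  (22 − 30.1500)²/30.1500 = 2.2031
  (45 − 36.8500)²/36.8500 = 1.8025
  (41 − 32.8500)²/32.8500 = 2.0220
  (32 − 40.1500)²/40.1500 = 1.6544
χ² = 2.2031 + 1.8025 + 2.0220 + 1.6544 = 7.682
df = (2−1)(2−1) = 1. Since 7.682 > 6.635, reject the null hypothesis of independence at α = 0.01.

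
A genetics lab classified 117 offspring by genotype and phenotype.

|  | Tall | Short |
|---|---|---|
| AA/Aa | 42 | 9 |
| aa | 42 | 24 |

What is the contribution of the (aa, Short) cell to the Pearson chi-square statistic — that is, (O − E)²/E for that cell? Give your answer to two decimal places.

1.56

Row total (aa) = 66; column total (Short) = 33; N = 117.
Expected count E = 66 × 33 / 117 = 18.615.
Contribution = (O − E)²/E = (24 − 18.615)² / 18.615 = 1.56.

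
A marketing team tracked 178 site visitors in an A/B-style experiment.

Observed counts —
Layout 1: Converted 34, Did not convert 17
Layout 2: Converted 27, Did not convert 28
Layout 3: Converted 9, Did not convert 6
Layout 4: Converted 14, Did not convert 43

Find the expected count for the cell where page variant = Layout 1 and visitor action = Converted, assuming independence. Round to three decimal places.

Row total (Layout 1) = 51; column total (Converted) = 84; grand total N = 178.
Expected count = (row total × column total) / N = 51 × 84 / 178 = 24.067.

24.067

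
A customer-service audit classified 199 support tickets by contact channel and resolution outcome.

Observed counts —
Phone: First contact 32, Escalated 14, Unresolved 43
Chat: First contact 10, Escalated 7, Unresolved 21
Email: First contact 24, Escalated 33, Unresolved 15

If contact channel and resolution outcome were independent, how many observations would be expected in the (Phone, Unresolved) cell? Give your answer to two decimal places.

Row total (Phone) = 89; column total (Unresolved) = 79; grand total N = 199.
Expected count = (row total × column total) / N = 89 × 79 / 199 = 35.33.

35.33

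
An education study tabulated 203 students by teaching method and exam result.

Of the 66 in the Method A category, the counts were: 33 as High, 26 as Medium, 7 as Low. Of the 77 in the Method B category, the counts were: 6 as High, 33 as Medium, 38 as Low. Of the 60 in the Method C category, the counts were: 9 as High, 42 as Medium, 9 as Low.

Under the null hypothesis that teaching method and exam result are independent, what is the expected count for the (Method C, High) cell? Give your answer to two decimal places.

Row total (Method C) = 60; column total (High) = 48; grand total N = 203.
Expected count = (row total × column total) / N = 60 × 48 / 203 = 14.19.

14.19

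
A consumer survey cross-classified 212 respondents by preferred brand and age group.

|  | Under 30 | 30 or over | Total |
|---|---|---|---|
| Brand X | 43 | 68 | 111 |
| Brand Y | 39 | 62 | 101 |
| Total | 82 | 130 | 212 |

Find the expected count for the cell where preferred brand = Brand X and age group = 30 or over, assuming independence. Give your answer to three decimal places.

Row total (Brand X) = 111; column total (30 or over) = 130; grand total N = 212.
Expected count = (row total × column total) / N = 111 × 130 / 212 = 68.066.

68.066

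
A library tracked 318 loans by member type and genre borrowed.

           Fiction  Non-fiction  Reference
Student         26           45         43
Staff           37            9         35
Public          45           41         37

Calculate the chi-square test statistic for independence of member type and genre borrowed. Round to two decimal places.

Row totals: 114, 81, 123. Column totals: 108, 95, 115. Grand total N = 318.
Expected counts (row total × column total / N):
  Student, Fiction: 114×108/318 = 38.717
  Student, Non-fiction: 114×95/318 = 34.057
  Student, Reference: 114×115/318 = 41.226
  Staff, Fiction: 81×108/318 = 27.509
  Staff, Non-fiction: 81×95/318 = 24.198
  Staff, Reference: 81×115/318 = 29.292
  Public, Fiction: 123×108/318 = 41.774
  Public, Non-fiction: 123×95/318 = 36.745
  Public, Reference: 123×115/318 = 44.481
Contributions (O − E)²/E:
  (26 − 38.717)²/38.717 = 4.1770
  (45 − 34.057)²/34.057 = 3.5161
  (43 − 41.226)²/41.226 = 0.0763
  (37 − 27.509)²/27.509 = 3.2745
  (9 − 24.198)²/24.198 = 9.5454
  (35 − 29.292)²/29.292 = 1.1123
  (45 − 41.774)²/41.774 = 0.2491
  (41 − 36.745)²/36.745 = 0.4927
  (37 − 44.481)²/44.481 = 1.2582
χ² = 4.1770 + 3.5161 + 0.0763 + 3.2745 + 9.5454 + 1.1123 + 0.2491 + 0.4927 + 1.2582 = 23.70

23.70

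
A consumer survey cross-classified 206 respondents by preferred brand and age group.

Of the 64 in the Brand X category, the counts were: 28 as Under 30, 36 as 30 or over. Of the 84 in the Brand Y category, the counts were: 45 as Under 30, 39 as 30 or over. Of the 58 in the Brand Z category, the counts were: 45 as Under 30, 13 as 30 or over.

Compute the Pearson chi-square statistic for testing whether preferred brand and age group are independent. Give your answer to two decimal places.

15.03

Row totals: 64, 84, 58. Column totals: 118, 88. Grand total N = 206.
Expected counts (row total × column total / N):
  Brand X, Under 30: 64×118/206 = 36.660
  Brand X, 30 or over: 64×88/206 = 27.340
  Brand Y, Under 30: 84×118/206 = 48.117
  Brand Y, 30 or over: 84×88/206 = 35.883
  Brand Z, Under 30: 58×118/206 = 33.223
  Brand Z, 30 or over: 58×88/206 = 24.777
Contributions (O − E)²/E:
  (28 − 36.660)²/36.660 = 2.0457
  (36 − 27.340)²/27.340 = 2.7431
  (45 − 48.117)²/48.117 = 0.2019
  (39 − 35.883)²/35.883 = 0.2708
  (45 − 33.223)²/33.223 = 4.1748
  (13 − 24.777)²/24.777 = 5.5978
χ² = 2.0457 + 2.7431 + 0.2019 + 0.2708 + 4.1748 + 5.5978 = 15.03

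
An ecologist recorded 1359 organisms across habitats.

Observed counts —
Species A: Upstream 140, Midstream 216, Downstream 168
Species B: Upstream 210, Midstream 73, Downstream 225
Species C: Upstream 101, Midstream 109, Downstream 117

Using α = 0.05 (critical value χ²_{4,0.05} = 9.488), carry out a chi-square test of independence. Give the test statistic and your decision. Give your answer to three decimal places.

93.843; reject H₀

Row totals: 524, 508, 327. Column totals: 451, 398, 510. Grand total N = 1359.
Expected counts (row total × column total / N):
  Species A, Upstream: 524×451/1359 = 173.8955
  Species A, Midstream: 524×398/1359 = 153.4599
  Species A, Downstream: 524×510/1359 = 196.6446
  Species B, Upstream: 508×451/1359 = 168.5857
  Species B, Midstream: 508×398/1359 = 148.7741
  Species B, Downstream: 508×510/1359 = 190.6402
  Species C, Upstream: 327×451/1359 = 108.5188
  Species C, Midstream: 327×398/1359 = 95.7660
  Species C, Downstream: 327×510/1359 = 122.7152
Contributions (O − E)²/E:
  (140 − 173.8955)²/173.8955 = 6.6069
  (216 − 153.4599)²/153.4599 = 25.4872
  (168 − 196.6446)²/196.6446 = 4.1726
  (210 − 168.5857)²/168.5857 = 10.1737
  (73 − 148.7741)²/148.7741 = 38.5935
  (225 − 190.6402)²/190.6402 = 6.1928
  (101 − 108.5188)²/108.5188 = 0.5209
  (109 − 95.7660)²/95.7660 = 1.8288
  (117 − 122.7152)²/122.7152 = 0.2662
χ² = 6.6069 + 25.4872 + 4.1726 + 10.1737 + 38.5935 + 6.1928 + 0.5209 + 1.8288 + 0.2662 = 93.843
df = (3−1)(3−1) = 4. Since 93.843 > 9.488, reject the null hypothesis of independence at α = 0.05.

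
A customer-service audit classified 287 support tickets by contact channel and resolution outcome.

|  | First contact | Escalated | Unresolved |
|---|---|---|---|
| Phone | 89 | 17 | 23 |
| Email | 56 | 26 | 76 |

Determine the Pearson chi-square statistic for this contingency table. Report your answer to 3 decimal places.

35.197

Row totals: 129, 158. Column totals: 145, 43, 99. Grand total N = 287.
Expected counts (row total × column total / N):
  Phone, First contact: 129×145/287 = 65.1742
  Phone, Escalated: 129×43/287 = 19.3275
  Phone, Unresolved: 129×99/287 = 44.4983
  Email, First contact: 158×145/287 = 79.8258
  Email, Escalated: 158×43/287 = 23.6725
  Email, Unresolved: 158×99/287 = 54.5017
Contributions (O − E)²/E:
  (89 − 65.1742)²/65.1742 = 8.7100
  (17 − 19.3275)²/19.3275 = 0.2803
  (23 − 44.4983)²/44.4983 = 10.3864
  (56 − 79.8258)²/79.8258 = 7.1113
  (26 − 23.6725)²/23.6725 = 0.2288
  (76 − 54.5017)²/54.5017 = 8.4800
χ² = 8.7100 + 0.2803 + 10.3864 + 7.1113 + 0.2288 + 8.4800 = 35.197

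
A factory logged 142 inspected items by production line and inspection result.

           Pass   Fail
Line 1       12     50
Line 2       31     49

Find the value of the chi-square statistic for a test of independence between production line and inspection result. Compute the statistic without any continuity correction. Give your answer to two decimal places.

6.22

Row totals: 62, 80. Column totals: 43, 99. Grand total N = 142.
Expected counts (row total × column total / N):
  Line 1, Pass: 62×43/142 = 18.775
  Line 1, Fail: 62×99/142 = 43.225
  Line 2, Pass: 80×43/142 = 24.225
  Line 2, Fail: 80×99/142 = 55.775
Contributions (O − E)²/E:
  (12 − 18.775)²/18.775 = 2.4448
  (50 − 43.225)²/43.225 = 1.0619
  (31 − 24.225)²/24.225 = 1.8948
  (49 − 55.775)²/55.775 = 0.8230
χ² = 2.4448 + 1.0619 + 1.8948 + 0.8230 = 6.22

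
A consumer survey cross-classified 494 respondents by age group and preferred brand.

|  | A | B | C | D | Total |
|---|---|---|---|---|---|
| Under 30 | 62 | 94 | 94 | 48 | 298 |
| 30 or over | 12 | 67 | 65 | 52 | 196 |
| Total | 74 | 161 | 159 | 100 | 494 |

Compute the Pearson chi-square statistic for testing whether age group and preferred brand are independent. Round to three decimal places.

Grand total N = 494.
Expected counts (row total × column total / N):
  Under 30, A: 298×74/494 = 44.6397
  Under 30, B: 298×161/494 = 97.1215
  Under 30, C: 298×159/494 = 95.9150
  Under 30, D: 298×100/494 = 60.3239
  30 or over, A: 196×74/494 = 29.3603
  30 or over, B: 196×161/494 = 63.8785
  30 or over, C: 196×159/494 = 63.0850
  30 or over, D: 196×100/494 = 39.6761
Contributions (O − E)²/E:
  (62 − 44.6397)²/44.6397 = 6.7514
  (94 − 97.1215)²/97.1215 = 0.1003
  (94 − 95.9150)²/95.9150 = 0.0382
  (48 − 60.3239)²/60.3239 = 2.5177
  (12 − 29.3603)²/29.3603 = 10.2649
  (67 − 63.8785)²/63.8785 = 0.1525
  (65 − 63.0850)²/63.0850 = 0.0581
  (52 − 39.6761)²/39.6761 = 3.8280
χ² = 6.7514 + 0.1003 + 0.0382 + 2.5177 + 10.2649 + 0.1525 + 0.0581 + 3.8280 = 23.711

23.711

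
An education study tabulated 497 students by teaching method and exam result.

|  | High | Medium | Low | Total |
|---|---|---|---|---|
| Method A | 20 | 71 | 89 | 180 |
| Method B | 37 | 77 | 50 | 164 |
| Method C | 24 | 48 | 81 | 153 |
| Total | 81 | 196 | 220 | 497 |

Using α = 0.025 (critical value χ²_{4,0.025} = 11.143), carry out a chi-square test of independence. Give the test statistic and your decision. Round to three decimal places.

Grand total N = 497.
Expected counts (row total × column total / N):
  Method A, High: 180×81/497 = 29.3360
  Method A, Medium: 180×196/497 = 70.9859
  Method A, Low: 180×220/497 = 79.6781
  Method B, High: 164×81/497 = 26.7284
  Method B, Medium: 164×196/497 = 64.6761
  Method B, Low: 164×220/497 = 72.5956
  Method C, High: 153×81/497 = 24.9356
  Method C, Medium: 153×196/497 = 60.3380
  Method C, Low: 153×220/497 = 67.7264
Contributions (O − E)²/E:
  (20 − 29.3360)²/29.3360 = 2.9711
  (71 − 70.9859)²/70.9859 = 0.0000
  (89 − 79.6781)²/79.6781 = 1.0906
  (37 − 26.7284)²/26.7284 = 3.9473
  (77 − 64.6761)²/64.6761 = 2.3483
  (50 − 72.5956)²/72.5956 = 7.0329
  (24 − 24.9356)²/24.9356 = 0.0351
  (48 − 60.3380)²/60.3380 = 2.5229
  (81 − 67.7264)²/67.7264 = 2.6015
χ² = 2.9711 + 0.0000 + 1.0906 + 3.9473 + 2.3483 + 7.0329 + 0.0351 + 2.5229 + 2.6015 = 22.550
df = (3−1)(3−1) = 4. Since 22.550 > 11.143, reject the null hypothesis of independence at α = 0.025.

22.550; reject H₀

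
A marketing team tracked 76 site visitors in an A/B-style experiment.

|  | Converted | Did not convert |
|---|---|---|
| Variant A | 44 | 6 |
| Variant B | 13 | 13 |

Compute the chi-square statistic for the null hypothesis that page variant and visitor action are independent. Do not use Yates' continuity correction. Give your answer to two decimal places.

Row totals: 50, 26. Column totals: 57, 19. Grand total N = 76.
Expected counts (row total × column total / N):
  Variant A, Converted: 50×57/76 = 37.500
  Variant A, Did not convert: 50×19/76 = 12.500
  Variant B, Converted: 26×57/76 = 19.500
  Variant B, Did not convert: 26×19/76 = 6.500
Contributions (O − E)²/E:
  (44 − 37.500)²/37.500 = 1.1267
  (6 − 12.500)²/12.500 = 3.3800
  (13 − 19.500)²/19.500 = 2.1667
  (13 − 6.500)²/6.500 = 6.5000
χ² = 1.1267 + 3.3800 + 2.1667 + 6.5000 = 13.17

13.17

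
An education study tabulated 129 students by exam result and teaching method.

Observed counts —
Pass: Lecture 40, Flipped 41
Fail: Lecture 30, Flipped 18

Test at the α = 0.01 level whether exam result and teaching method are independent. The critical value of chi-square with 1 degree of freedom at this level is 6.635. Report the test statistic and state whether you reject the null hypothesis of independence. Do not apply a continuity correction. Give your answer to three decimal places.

2.090; fail to reject H₀

Row totals: 81, 48. Column totals: 70, 59. Grand total N = 129.
Expected counts (row total × column total / N):
  Pass, Lecture: 81×70/129 = 43.9535
  Pass, Flipped: 81×59/129 = 37.0465
  Fail, Lecture: 48×70/129 = 26.0465
  Fail, Flipped: 48×59/129 = 21.9535
Contributions (O − E)²/E:
  (40 − 43.9535)²/43.9535 = 0.3556
  (41 − 37.0465)²/37.0465 = 0.4219
  (30 − 26.0465)²/26.0465 = 0.6001
  (18 − 21.9535)²/21.9535 = 0.7120
χ² = 0.3556 + 0.4219 + 0.6001 + 0.7120 = 2.090
df = (2−1)(2−1) = 1. Since 2.090 < 6.635, fail to reject the null hypothesis of independence at α = 0.01.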